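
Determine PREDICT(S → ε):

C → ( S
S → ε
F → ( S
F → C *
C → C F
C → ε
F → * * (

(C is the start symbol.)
{ $, '(', '*' }

PREDICT(S → ε) = (FIRST(RHS) \ {ε}) ∪ (FOLLOW(S) if ε ∈ FIRST(RHS), i.e. RHS ⇒* ε)
The right-hand side is ε (FIRST(ε) = { ε }), so the predict set is FOLLOW(S) = { $, '(', '*' }
PREDICT(S → ε) = { $, '(', '*' }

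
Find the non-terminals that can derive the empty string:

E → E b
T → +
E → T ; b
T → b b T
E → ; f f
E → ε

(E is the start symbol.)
ε-productions: E → ε
So E is immediately nullable.
No further non-terminal can be added: every production for the remaining non-terminals contains a terminal or a non-nullable non-terminal.
Nullable = { 'E' }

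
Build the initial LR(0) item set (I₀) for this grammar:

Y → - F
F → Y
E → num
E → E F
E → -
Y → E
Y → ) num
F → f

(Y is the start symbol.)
{ [E → . -], [E → . E F], [E → . num], [Y → . ) num], [Y → . - F], [Y → . E], [Y' → . Y] }

First, augment the grammar with Y' → Y
I₀ = CLOSURE({ [Y' → . Y] }):
  [Y' → . Y] has the dot before Y: add [Y → . - F], [Y → . E], [Y → . ) num]
  [Y → . E] has the dot before E: add [E → . num], [E → . E F], [E → . -]
No further items can be added.

I₀ = { [E → . -], [E → . E F], [E → . num], [Y → . ) num], [Y → . - F], [Y → . E], [Y' → . Y] }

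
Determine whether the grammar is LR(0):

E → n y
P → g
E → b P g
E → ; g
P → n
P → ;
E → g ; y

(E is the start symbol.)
Augment with E' → E and build the canonical LR(0) collection (I0 = CLOSURE({[E' → . E]}), then GOTO on every symbol after a dot until no new states appear). It has 15 states:
  I0: { [E → . ; g], [E → . b P g], [E → . g ; y], [E → . n y], [E' → . E] }  — shift
  I1: { [E → ; . g] }  — shift
  I2: { [E' → E .] }  — accept
  I3: { [E → b . P g], [P → . ;], [P → . g], [P → . n] }  — shift
  I4: { [E → g . ; y] }  — shift
  I5: { [E → n . y] }  — shift
  I6: { [E → n y .] }  — reduce
  I7: { [E → g ; . y] }  — shift
  I8: { [E → g ; y .] }  — reduce
  I9: { [P → ; .] }  — reduce
  I10: { [E → b P . g] }  — shift
  I11: { [P → g .] }  — reduce
  I12: { [P → n .] }  — reduce
  I13: { [E → b P g .] }  — reduce
  I14: { [E → ; g .] }  — reduce

Every state is either a pure shift/goto state or contains exactly one complete item and nothing to shift — no conflicts. The grammar is LR(0).

Answer: Yes, the grammar is LR(0)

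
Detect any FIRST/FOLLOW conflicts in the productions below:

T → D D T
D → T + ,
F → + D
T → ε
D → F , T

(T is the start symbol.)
A FIRST/FOLLOW conflict occurs when a non-terminal N has a nullable alternative N → β (β ⇒* ε) and another alternative N → α with FIRST(α) ∩ FOLLOW(N) ≠ ∅: on such a lookahead the parser cannot decide between expanding α and letting N vanish via β.

Nullable non-terminals: T.
FIRST sets used below: FIRST(D) = { '+' }

T: nullable alternative(s) T → ε; FOLLOW(T) = { $, '+', ',' }
  T → D D T: FIRST \ {ε} = { '+' } — overlaps FOLLOW(T) on { '+' }: CONFLICT
  T → ε: FIRST \ {ε} = { } — this is the only nullable alternative, skip

D, F have no nullable alternative, so no FIRST/FOLLOW check is needed there.

So the grammar has 1 FIRST/FOLLOW conflict (marked CONFLICT above).

Answer: Yes. T → D D T with FOLLOW(T) on { '+' }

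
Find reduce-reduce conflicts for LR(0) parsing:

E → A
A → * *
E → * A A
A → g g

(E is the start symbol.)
Augment with E' → E and build the canonical LR(0) collection (I0 = CLOSURE({[E' → . E]}), then GOTO on every symbol after a dot until no new states appear). It has 11 states:
  I0: { [A → . * *], [A → . g g], [E → . * A A], [E → . A], [E' → . E] }  — shift
  I1: { [A → * . *], [A → . * *], [A → . g g], [E → * . A A] }  — shift
  I2: { [E → A .] }  — reduce
  I3: { [E' → E .] }  — accept
  I4: { [A → g . g] }  — shift
  I5: { [A → g g .] }  — reduce
  I6: { [A → * * .], [A → * . *] }  — shift, reduce
  I7: { [A → . * *], [A → . g g], [E → * A . A] }  — shift
  I8: { [A → * . *] }  — shift
  I9: { [E → * A A .] }  — reduce
  I10: { [A → * * .] }  — reduce

No state contains more than one complete item.

Answer: No reduce-reduce conflicts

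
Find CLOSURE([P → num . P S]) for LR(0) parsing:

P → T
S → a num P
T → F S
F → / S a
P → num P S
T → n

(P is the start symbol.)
{ [F → . / S a], [P → . T], [P → . num P S], [P → num . P S], [T → . F S], [T → . n] }

To compute CLOSURE, for each item [A → α.Bβ] where B is a non-terminal, add [B → .γ] for all productions B → γ; repeat for the newly added items until nothing changes.

Start with: [P → num . P S]
  [P → num . P S] has the dot before P: add [P → . T], [P → . num P S]
  [P → . T] has the dot before T: add [T → . F S], [T → . n]
  [T → . F S] has the dot before F: add [F → . / S a]
No further items can be added.

CLOSURE = { [F → . / S a], [P → . T], [P → . num P S], [P → num . P S], [T → . F S], [T → . n] }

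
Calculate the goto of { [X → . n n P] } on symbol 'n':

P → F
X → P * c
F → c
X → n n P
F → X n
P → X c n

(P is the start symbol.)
{ [X → n . n P] }

GOTO(I, 'n') = CLOSURE({ [A → αX.β] : [A → α.Xβ] ∈ I, X = 'n' })

Items with dot before 'n', with the dot advanced:
  [X → . n n P] → [X → n . n P]
Closure adds nothing (no advanced item has the dot before a non-terminal).

GOTO = { [X → n . n P] }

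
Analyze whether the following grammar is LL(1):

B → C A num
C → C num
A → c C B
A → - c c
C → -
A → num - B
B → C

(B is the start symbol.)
No. Predict set conflict for B: { '-' }

Relevant sets:
  FIRST(C) = { '-' }

For B:
  PREDICT(B → C A num) = { '-' }
  PREDICT(B → C) = { '-' }
For C:
  PREDICT(C → C num) = { '-' }
  PREDICT(C → '-') = { '-' }
For A:
  PREDICT(A → c C B) = { 'c' }
  PREDICT(A → '-' c c) = { '-' }
  PREDICT(A → num '-' B) = { 'num' }

Conflict found: Predict set conflict for B: { '-' }
The grammar is NOT LL(1).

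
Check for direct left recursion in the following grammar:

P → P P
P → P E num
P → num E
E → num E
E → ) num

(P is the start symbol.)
P → P P: LEFT RECURSIVE (starts with P)
P → P E num: LEFT RECURSIVE (starts with P)
P → num E: starts with num
E → num E: starts with num
E → ) num: starts with ')'

The grammar has direct left recursion on: P.

Answer: Yes, P is left-recursive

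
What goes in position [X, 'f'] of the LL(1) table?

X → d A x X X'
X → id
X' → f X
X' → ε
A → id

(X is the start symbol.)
To find M[X, 'f'], we find productions for X where 'f' is in the predict set (PREDICT(N → α) = (FIRST(α) \ {ε}) ∪ (FOLLOW(N) if α ⇒* ε)).

X → d A x X X': PREDICT = { 'd' }
X → id: PREDICT = { 'id' }

M[X, 'f'] is empty (no production applies)

Answer: Empty (error entry)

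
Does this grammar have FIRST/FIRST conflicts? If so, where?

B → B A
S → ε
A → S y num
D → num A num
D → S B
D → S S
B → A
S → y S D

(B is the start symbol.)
A FIRST/FIRST conflict occurs when two productions N → α and N → β for the same non-terminal have FIRST(α) ∩ FIRST(β) ≠ ∅ (with ε ∈ FIRST of a nullable right-hand side, so two nullable alternatives also conflict).

FIRST sets of the non-terminals at (or reachable through a nullable prefix from) the front of some alternative:
  FIRST(B) = { 'y' }
  FIRST(A) = { 'y' }
  FIRST(S) = { 'y', ε }

Productions for B:
  B → B A: FIRST = { 'y' }
  B → A: FIRST = { 'y' }
Productions for S:
  S → ε: FIRST = { ε }
  S → y S D: FIRST = { 'y' }
Productions for D:
  D → num A num: FIRST = { 'num' }
  D → S B: FIRST = { 'y' }
  D → S S: FIRST = { 'y', ε }
A has only one production, so no FIRST/FIRST conflict is possible there.

Conflict for B: B → B A and B → A
  Overlap: { 'y' }
Conflict for D: D → S B and D → S S
  Overlap: { 'y' }

Answer: Yes. B → B A / B → A on { 'y' }; D → S B / D → S S on { 'y' }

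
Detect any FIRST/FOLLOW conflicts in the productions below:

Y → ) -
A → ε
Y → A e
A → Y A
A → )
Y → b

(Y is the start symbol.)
A FIRST/FOLLOW conflict occurs when a non-terminal N has a nullable alternative N → β (β ⇒* ε) and another alternative N → α with FIRST(α) ∩ FOLLOW(N) ≠ ∅: on such a lookahead the parser cannot decide between expanding α and letting N vanish via β.

Nullable non-terminals: A.
FIRST sets used below: FIRST(Y) = { ')', 'b', 'e' }

A: nullable alternative(s) A → ε; FOLLOW(A) = { 'e' }
  A → ε: FIRST \ {ε} = { } — this is the only nullable alternative, skip
  A → Y A: FIRST \ {ε} = { ')', 'b', 'e' } — overlaps FOLLOW(A) on { 'e' }: CONFLICT
  A → ): FIRST \ {ε} = { ')' } — disjoint from FOLLOW(A)

Y has no nullable alternative, so no FIRST/FOLLOW check is needed there.

So the grammar has 1 FIRST/FOLLOW conflict (marked CONFLICT above).

Answer: Yes. A → Y A with FOLLOW(A) on { 'e' }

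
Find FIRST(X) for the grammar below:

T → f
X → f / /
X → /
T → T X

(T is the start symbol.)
{ '/', 'f' }

From X → f / /:
  - f is a terminal: add 'f' and stop
From X → /:
  - '/' is a terminal: add '/' and stop

Collecting: FIRST(X) = { '/', 'f' }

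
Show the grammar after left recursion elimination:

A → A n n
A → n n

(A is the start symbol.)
A → n n A'
A' → n n A'
A' → ε

A is directly left-recursive. The standard transformation for
  A → A α₁ | ... | A α_m | β₁ | ... | β_n
is
  A  → β₁ A' | ... | β_n A'
  A' → α₁ A' | ... | α_m A' | ε

A → n n becomes A → n n A'
A → A n n becomes A' → n n A'
Add A' → ε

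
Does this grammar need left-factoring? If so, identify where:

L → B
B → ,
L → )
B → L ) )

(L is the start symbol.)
Left-factoring is needed when two productions for the same non-terminal
share a common prefix on the right-hand side.

Productions for L:
  L → B
  L → )
Productions for B:
  B → ,
  B → L ) )

No common prefixes found.

Answer: No, left-factoring is not needed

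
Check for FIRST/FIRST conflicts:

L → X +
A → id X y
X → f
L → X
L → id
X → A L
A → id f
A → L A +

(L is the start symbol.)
Yes. L → X '+' / L → X on { 'f', 'id' }; L → X '+' / L → id on { 'id' }; L → X / L → id on { 'id' }; A → id X y / A → id f on { 'id' }; A → id X y / A → L A '+' on { 'id' }; A → id f / A → L A '+' on { 'id' }; X → f / X → A L on { 'f' }

FIRST sets of the non-terminals at (or reachable through a nullable prefix from) the front of some alternative:
  FIRST(X) = { 'f', 'id' }
  FIRST(L) = { 'f', 'id' }
  FIRST(A) = { 'f', 'id' }

Productions for L:
  L → X +: FIRST = { 'f', 'id' }
  L → X: FIRST = { 'f', 'id' }
  L → id: FIRST = { 'id' }
Productions for A:
  A → id X y: FIRST = { 'id' }
  A → id f: FIRST = { 'id' }
  A → L A +: FIRST = { 'f', 'id' }
Productions for X:
  X → f: FIRST = { 'f' }
  X → A L: FIRST = { 'f', 'id' }

Conflict for L: L → X + and L → X
  Overlap: { 'f', 'id' }
Conflict for L: L → X + and L → id
  Overlap: { 'id' }
Conflict for L: L → X and L → id
  Overlap: { 'id' }
Conflict for A: A → id X y and A → id f
  Overlap: { 'id' }
Conflict for A: A → id X y and A → L A +
  Overlap: { 'id' }
Conflict for A: A → id f and A → L A +
  Overlap: { 'id' }
Conflict for X: X → f and X → A L
  Overlap: { 'f' }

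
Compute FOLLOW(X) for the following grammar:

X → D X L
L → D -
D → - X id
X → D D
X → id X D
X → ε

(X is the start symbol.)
To compute FOLLOW(X), find every occurrence of X on a right-hand side N → α X β: add FIRST(β) \ {ε}, and if β is empty or nullable also add FOLLOW(N). Iterate to a fixed point.

X is the start symbol, so $ ∈ FOLLOW(X).
In X → D X L: X is followed by L, add FIRST(L) \ {ε} = { '-' }
In D → - X id: X is followed by id, add FIRST(id) \ {ε} = { 'id' }
In X → id X D: X is followed by D, add FIRST(D) \ {ε} = { '-' }

Taking the union: FOLLOW(X) = { $, '-', 'id' }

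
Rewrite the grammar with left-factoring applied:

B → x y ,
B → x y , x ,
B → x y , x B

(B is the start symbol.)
B → x y , B'
B' → ε
B' → x B''
B'' → ,
B'' → B

Left-factoring transforms A → αβ₁ | αβ₂ into A → αA' and A' → β₁ | β₂
(α is the longest common prefix among the alternatives). Repeat until
no nonterminal has two alternatives with a common prefix.

Round 1: B has alternatives sharing prefix 'x y ,'. Introduce B': B → x y , B'
  Add: B' → ε
  Add: B' → x ,
  Add: B' → x B

Round 2: B' has alternatives sharing prefix 'x'. Introduce B'': B' → x B''
  Add: B'' → ,
  Add: B'' → B

No remaining common prefixes — done.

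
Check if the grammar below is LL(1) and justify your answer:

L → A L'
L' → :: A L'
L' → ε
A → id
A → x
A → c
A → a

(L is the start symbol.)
Yes, the grammar is LL(1).

A grammar is LL(1) if for each non-terminal N with multiple productions, the predict sets of those productions are pairwise disjoint, where PREDICT(N → α) = (FIRST(α) \ {ε}) ∪ (FOLLOW(N) if α ⇒* ε).

Relevant sets:
  FOLLOW(L') = { $ }

For L':
  PREDICT(L' → :: A L') = { '::' }
  PREDICT(L' → ε) = { $ }
For A:
  PREDICT(A → id) = { 'id' }
  PREDICT(A → x) = { 'x' }
  PREDICT(A → c) = { 'c' }
  PREDICT(A → a) = { 'a' }
L has a single production, so nothing to check there.

All predict sets are disjoint. The grammar IS LL(1).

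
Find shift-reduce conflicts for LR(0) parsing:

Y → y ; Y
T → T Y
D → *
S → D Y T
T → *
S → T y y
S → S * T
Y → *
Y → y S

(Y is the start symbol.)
A shift-reduce conflict occurs when an LR(0) state has both:
  - a complete (reduce) item [A → α .] (dot at the end), and
  - a shift item [B → β . c γ] (dot before a terminal).

Augment with Y' → Y and build the canonical LR(0) collection (I0 = CLOSURE({[Y' → . Y]}), then GOTO on every symbol after a dot until no new states appear). It has 18 states:
  I0: { [Y → . *], [Y → . y ; Y], [Y → . y S], [Y' → . Y] }  — shift
  I1: { [Y → * .] }  — reduce
  I2: { [Y' → Y .] }  — accept
  I3: { [D → . *], [S → . D Y T], [S → . S * T], [S → . T y y], [T → . *], [T → . T Y], [Y → y . ; Y], [Y → y . S] }  — shift
  I4: { [D → * .], [T → * .] }  — 2 reduces
  I5: { [Y → . *], [Y → . y ; Y], [Y → . y S], [Y → y ; . Y] }  — shift
  I6: { [S → D . Y T], [Y → . *], [Y → . y ; Y], [Y → . y S] }  — shift
  I7: { [S → S . * T], [Y → y S .] }  — shift, reduce
  I8: { [S → T . y y], [T → T . Y], [Y → . *], [Y → . y ; Y], [Y → . y S] }  — shift
  I9: { [T → T Y .] }  — reduce
  I10: { [D → . *], [S → . D Y T], [S → . S * T], [S → . T y y], [S → T y . y], [T → . *], [T → . T Y], [Y → y . ; Y], [Y → y . S] }  — shift
  I11: { [S → T y y .] }  — reduce
  I12: { [S → S * . T], [T → . *], [T → . T Y] }  — shift
  I13: { [T → * .] }  — reduce
  I14: { [S → S * T .], [T → T . Y], [Y → . *], [Y → . y ; Y], [Y → . y S] }  — shift, reduce
  I15: { [S → D Y . T], [T → . *], [T → . T Y] }  — shift
  I16: { [S → D Y T .], [T → T . Y], [Y → . *], [Y → . y ; Y], [Y → . y S] }  — shift, reduce
  I17: { [Y → y ; Y .] }  — reduce

I7 contains reduce item [Y → y S .] and shift item [S → S . * T] — shift-reduce conflict.
I14 contains reduce item [S → S * T .] and shift items [Y → . *], [Y → . y ; Y], [Y → . y S] — shift-reduce conflict.
I16 contains reduce item [S → D Y T .] and shift items [Y → . *], [Y → . y ; Y], [Y → . y S] — shift-reduce conflict.

Answer: Yes — I7: [Y → y S .] vs [S → S . * T]; I14: [S → S * T .] vs [Y → . *]; I16: [S → D Y T .] vs [Y → . *]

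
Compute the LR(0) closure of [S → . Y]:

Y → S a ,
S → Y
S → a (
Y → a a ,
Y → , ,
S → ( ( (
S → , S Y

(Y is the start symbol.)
{ [S → . ( ( (], [S → . , S Y], [S → . Y], [S → . a (], [Y → . , ,], [Y → . S a ,], [Y → . a a ,] }

To compute CLOSURE, for each item [A → α.Bβ] where B is a non-terminal, add [B → .γ] for all productions B → γ; repeat for the newly added items until nothing changes.

Start with: [S → . Y]
  [S → . Y] has the dot before Y: add [Y → . S a ,], [Y → . a a ,], [Y → . , ,]
  [Y → . S a ,] has the dot before S: add [S → . a (], [S → . ( ( (], [S → . , S Y]
No further items can be added.

CLOSURE = { [S → . ( ( (], [S → . , S Y], [S → . Y], [S → . a (], [Y → . , ,], [Y → . S a ,], [Y → . a a ,] }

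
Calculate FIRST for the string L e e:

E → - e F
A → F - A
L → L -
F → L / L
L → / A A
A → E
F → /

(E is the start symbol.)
{ '/' }

FIRST sets of the non-terminals involved (from the grammar, by fixed-point iteration):
  FIRST(L) = { '/' }

To compute FIRST(L e e), process the symbols left to right:
Symbol L is a non-terminal. Add FIRST(L) \ {ε} = { '/' }
L is not nullable (ε ∉ FIRST(L)), so stop here.
FIRST(L e e) = { '/' }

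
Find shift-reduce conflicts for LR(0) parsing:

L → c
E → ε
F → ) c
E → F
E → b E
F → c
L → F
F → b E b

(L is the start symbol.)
Augment with L' → L and build the canonical LR(0) collection (I0 = CLOSURE({[L' → . L]}), then GOTO on every symbol after a dot until no new states appear). It has 13 states:
  I0: { [F → . ) c], [F → . b E b], [F → . c], [L → . F], [L → . c], [L' → . L] }  — shift
  I1: { [F → ) . c] }  — shift
  I2: { [L → F .] }  — reduce
  I3: { [L' → L .] }  — accept
  I4: { [E → . F], [E → . b E], [E → .], [F → . ) c], [F → . b E b], [F → . c], [F → b . E b] }  — shift, reduce
  I5: { [F → c .], [L → c .] }  — 2 reduces
  I6: { [F → b E . b] }  — shift
  I7: { [E → F .] }  — reduce
  I8: { [E → . F], [E → . b E], [E → .], [E → b . E], [F → . ) c], [F → . b E b], [F → . c], [F → b . E b] }  — shift, reduce
  I9: { [F → c .] }  — reduce
  I10: { [E → b E .], [F → b E . b] }  — shift, reduce
  I11: { [F → b E b .] }  — reduce
  I12: { [F → ) c .] }  — reduce

I4 contains reduce item [E → .] and shift items [E → . b E], [F → . ) c], [F → . b E b], [F → . c] — shift-reduce conflict.
I8 contains reduce item [E → .] and shift items [E → . b E], [F → . ) c], [F → . b E b], [F → . c] — shift-reduce conflict.
I10 contains reduce item [E → b E .] and shift item [F → b E . b] — shift-reduce conflict.

Answer: Yes — I4: [E → .] vs [E → . b E]; I8: [E → .] vs [E → . b E]; I10: [E → b E .] vs [F → b E . b]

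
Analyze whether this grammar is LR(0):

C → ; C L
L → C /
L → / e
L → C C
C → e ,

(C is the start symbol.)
Augment with C' → C and build the canonical LR(0) collection (I0 = CLOSURE({[C' → . C]}), then GOTO on every symbol after a dot until no new states appear). It has 12 states:
  I0: { [C → . ; C L], [C → . e ,], [C' → . C] }  — shift
  I1: { [C → . ; C L], [C → . e ,], [C → ; . C L] }  — shift
  I2: { [C' → C .] }  — accept
  I3: { [C → e . ,] }  — shift
  I4: { [C → e , .] }  — reduce
  I5: { [C → . ; C L], [C → . e ,], [C → ; C . L], [L → . / e], [L → . C /], [L → . C C] }  — shift
  I6: { [L → / . e] }  — shift
  I7: { [C → . ; C L], [C → . e ,], [L → C . /], [L → C . C] }  — shift
  I8: { [C → ; C L .] }  — reduce
  I9: { [L → C / .] }  — reduce
  I10: { [L → C C .] }  — reduce
  I11: { [L → / e .] }  — reduce

Every state is either a pure shift/goto state or contains exactly one complete item and nothing to shift — no conflicts. The grammar is LR(0).

Answer: Yes, the grammar is LR(0)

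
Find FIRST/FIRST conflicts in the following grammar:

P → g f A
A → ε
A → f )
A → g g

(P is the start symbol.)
A FIRST/FIRST conflict occurs when two productions N → α and N → β for the same non-terminal have FIRST(α) ∩ FIRST(β) ≠ ∅ (with ε ∈ FIRST of a nullable right-hand side, so two nullable alternatives also conflict).

Productions for A:
  A → ε: FIRST = { ε }
  A → f ): FIRST = { 'f' }
  A → g g: FIRST = { 'g' }
P has only one production, so no FIRST/FIRST conflict is possible there.

All alternatives of each non-terminal have pairwise disjoint FIRST sets.

Answer: No FIRST/FIRST conflicts.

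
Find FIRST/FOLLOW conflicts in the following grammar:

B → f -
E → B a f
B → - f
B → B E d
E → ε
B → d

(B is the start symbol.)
A FIRST/FOLLOW conflict occurs when a non-terminal N has a nullable alternative N → β (β ⇒* ε) and another alternative N → α with FIRST(α) ∩ FOLLOW(N) ≠ ∅: on such a lookahead the parser cannot decide between expanding α and letting N vanish via β.

Nullable non-terminals: E.
FIRST sets used below: FIRST(B) = { '-', 'd', 'f' }

E: nullable alternative(s) E → ε; FOLLOW(E) = { 'd' }
  E → B a f: FIRST \ {ε} = { '-', 'd', 'f' } — overlaps FOLLOW(E) on { 'd' }: CONFLICT
  E → ε: FIRST \ {ε} = { } — this is the only nullable alternative, skip

B has no nullable alternative, so no FIRST/FOLLOW check is needed there.

So the grammar has 1 FIRST/FOLLOW conflict (marked CONFLICT above).

Answer: Yes. E → B a f with FOLLOW(E) on { 'd' }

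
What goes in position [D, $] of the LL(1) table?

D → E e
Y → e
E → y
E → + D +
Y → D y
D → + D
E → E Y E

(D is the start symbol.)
To find M[D, $], we find productions for D where $ is in the predict set (PREDICT(N → α) = (FIRST(α) \ {ε}) ∪ (FOLLOW(N) if α ⇒* ε)).

Relevant sets:
  FIRST(E) = { '+', 'y' }

D → E e: PREDICT = { '+', 'y' }
D → + D: PREDICT = { '+' }

M[D, $] is empty (no production applies)

Answer: Empty (error entry)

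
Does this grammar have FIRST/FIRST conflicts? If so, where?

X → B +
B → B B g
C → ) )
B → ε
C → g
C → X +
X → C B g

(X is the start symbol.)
Yes. X → B '+' / X → C B g on { '+', 'g' }; C → ')' ')' / C → X '+' on { ')' }; C → g / C → X '+' on { 'g' }

FIRST sets of the non-terminals at (or reachable through a nullable prefix from) the front of some alternative:
  FIRST(B) = { 'g', ε }
  FIRST(C) = { ')', '+', 'g' }
  FIRST(X) = { ')', '+', 'g' }

Productions for X:
  X → B +: FIRST = { '+', 'g' }
  X → C B g: FIRST = { ')', '+', 'g' }
Productions for B:
  B → B B g: FIRST = { 'g' }
  B → ε: FIRST = { ε }
Productions for C:
  C → ) ): FIRST = { ')' }
  C → g: FIRST = { 'g' }
  C → X +: FIRST = { ')', '+', 'g' }

Conflict for X: X → B + and X → C B g
  Overlap: { '+', 'g' }
Conflict for C: C → ) ) and C → X +
  Overlap: { ')' }
Conflict for C: C → g and C → X +
  Overlap: { 'g' }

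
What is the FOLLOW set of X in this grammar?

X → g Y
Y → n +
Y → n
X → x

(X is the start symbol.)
To compute FOLLOW(X), find every occurrence of X on a right-hand side N → α X β: add FIRST(β) \ {ε}, and if β is empty or nullable also add FOLLOW(N). Iterate to a fixed point.

X is the start symbol, so $ ∈ FOLLOW(X).
X does not occur on any right-hand side.

Taking the union: FOLLOW(X) = { $ }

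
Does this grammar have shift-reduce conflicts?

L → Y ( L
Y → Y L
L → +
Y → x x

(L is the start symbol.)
No shift-reduce conflicts

A shift-reduce conflict occurs when an LR(0) state has both:
  - a complete (reduce) item [A → α .] (dot at the end), and
  - a shift item [B → β . c γ] (dot before a terminal).

Augment with L' → L and build the canonical LR(0) collection (I0 = CLOSURE({[L' → . L]}), then GOTO on every symbol after a dot until no new states appear). It has 9 states:
  I0: { [L → . +], [L → . Y ( L], [L' → . L], [Y → . Y L], [Y → . x x] }  — shift
  I1: { [L → + .] }  — reduce
  I2: { [L' → L .] }  — accept
  I3: { [L → . +], [L → . Y ( L], [L → Y . ( L], [Y → . Y L], [Y → . x x], [Y → Y . L] }  — shift
  I4: { [Y → x . x] }  — shift
  I5: { [Y → x x .] }  — reduce
  I6: { [L → . +], [L → . Y ( L], [L → Y ( . L], [Y → . Y L], [Y → . x x] }  — shift
  I7: { [Y → Y L .] }  — reduce
  I8: { [L → Y ( L .] }  — reduce

No state contains both a complete item and a shift item.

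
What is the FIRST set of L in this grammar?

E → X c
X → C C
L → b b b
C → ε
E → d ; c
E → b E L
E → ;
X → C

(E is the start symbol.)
{ 'b' }

To compute FIRST(L), examine every production with L on the left-hand side, reading each right-hand side left to right until a non-nullable symbol is reached.

From L → b b b:
  - b is a terminal: add 'b' and stop

Collecting: FIRST(L) = { 'b' }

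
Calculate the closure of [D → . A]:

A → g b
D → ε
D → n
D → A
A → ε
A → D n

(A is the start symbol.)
Start with: [D → . A]
  [D → . A] has the dot before A: add [A → . g b], [A → .], [A → . D n]
  [A → . D n] has the dot before D: add [D → .], [D → . n]
No further items can be added.

CLOSURE = { [A → . D n], [A → . g b], [A → .], [D → . A], [D → . n], [D → .] }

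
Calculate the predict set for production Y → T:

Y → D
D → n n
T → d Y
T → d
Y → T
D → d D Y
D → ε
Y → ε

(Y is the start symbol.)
{ 'd' }

PREDICT(Y → T) = (FIRST(RHS) \ {ε}) ∪ (FOLLOW(Y) if ε ∈ FIRST(RHS), i.e. RHS ⇒* ε)
FIRST(T) = { 'd' }
FIRST(T) = { 'd' }
ε ∉ FIRST(T), so FOLLOW(Y) is not added.
PREDICT(Y → T) = { 'd' }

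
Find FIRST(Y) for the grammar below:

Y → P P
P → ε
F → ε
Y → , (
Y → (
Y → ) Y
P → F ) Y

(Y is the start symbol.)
FIRST sets of the other non-terminals involved (by the same procedure, iterated to a fixed point):
  FIRST(P) = { ')', ε }

From Y → P P:
  - P is a non-terminal: add FIRST(P) \ {ε} = { ')' }
    P is nullable, so continue to the next symbol
  - P is a non-terminal: add FIRST(P) \ {ε} = { ')' }
    P is nullable and nothing follows, so the whole right-hand side can vanish: ε ∈ FIRST(Y)
From Y → , (:
  - ',' is a terminal: add ',' and stop
From Y → (:
  - '(' is a terminal: add '(' and stop
From Y → ) Y:
  - ')' is a terminal: add ')' and stop

Collecting: FIRST(Y) = { '(', ')', ',', ε }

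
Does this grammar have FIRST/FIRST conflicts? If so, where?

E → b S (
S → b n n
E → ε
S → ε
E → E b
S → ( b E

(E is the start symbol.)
Yes. E → b S '(' / E → E b on { 'b' }

A FIRST/FIRST conflict occurs when two productions N → α and N → β for the same non-terminal have FIRST(α) ∩ FIRST(β) ≠ ∅ (with ε ∈ FIRST of a nullable right-hand side, so two nullable alternatives also conflict).

FIRST sets of the non-terminals at (or reachable through a nullable prefix from) the front of some alternative:
  FIRST(E) = { 'b', ε }

Productions for E:
  E → b S (: FIRST = { 'b' }
  E → ε: FIRST = { ε }
  E → E b: FIRST = { 'b' }
Productions for S:
  S → b n n: FIRST = { 'b' }
  S → ε: FIRST = { ε }
  S → ( b E: FIRST = { '(' }

Conflict for E: E → b S ( and E → E b
  Overlap: { 'b' }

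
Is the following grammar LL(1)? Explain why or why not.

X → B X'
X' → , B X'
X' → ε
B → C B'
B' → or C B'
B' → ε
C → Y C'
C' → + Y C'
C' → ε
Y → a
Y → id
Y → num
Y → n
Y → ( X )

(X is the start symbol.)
A grammar is LL(1) if for each non-terminal N with multiple productions, the predict sets of those productions are pairwise disjoint, where PREDICT(N → α) = (FIRST(α) \ {ε}) ∪ (FOLLOW(N) if α ⇒* ε).

Relevant sets:
  FOLLOW(X') = { $, ')' }
  FOLLOW(B') = { $, ')', ',' }
  FOLLOW(C') = { $, ')', ',', 'or' }

For X':
  PREDICT(X' → ',' B X') = { ',' }
  PREDICT(X' → ε) = { $, ')' }
For B':
  PREDICT(B' → or C B') = { 'or' }
  PREDICT(B' → ε) = { $, ')', ',' }
For C':
  PREDICT(C' → '+' Y C') = { '+' }
  PREDICT(C' → ε) = { $, ')', ',', 'or' }
For Y:
  PREDICT(Y → a) = { 'a' }
  PREDICT(Y → id) = { 'id' }
  PREDICT(Y → num) = { 'num' }
  PREDICT(Y → n) = { 'n' }
  PREDICT(Y → '(' X ')') = { '(' }
X, B, C have a single production, so nothing to check there.

All predict sets are disjoint. The grammar IS LL(1).

Answer: Yes, the grammar is LL(1).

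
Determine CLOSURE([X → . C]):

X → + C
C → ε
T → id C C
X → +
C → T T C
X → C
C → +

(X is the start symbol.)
Start with: [X → . C]
  [X → . C] has the dot before C: add [C → .], [C → . T T C], [C → . +]
  [C → . T T C] has the dot before T: add [T → . id C C]
No further items can be added.

CLOSURE = { [C → . +], [C → . T T C], [C → .], [T → . id C C], [X → . C] }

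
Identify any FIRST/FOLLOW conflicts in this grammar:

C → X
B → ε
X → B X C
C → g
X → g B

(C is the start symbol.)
A FIRST/FOLLOW conflict occurs when a non-terminal N has a nullable alternative N → β (β ⇒* ε) and another alternative N → α with FIRST(α) ∩ FOLLOW(N) ≠ ∅: on such a lookahead the parser cannot decide between expanding α and letting N vanish via β.

Nullable non-terminals: B.
B has a nullable alternative but only one production, so nothing to check.

C, X have no nullable alternative, so no FIRST/FOLLOW check is needed there.

No FIRST/FOLLOW conflicts found.

Answer: No FIRST/FOLLOW conflicts.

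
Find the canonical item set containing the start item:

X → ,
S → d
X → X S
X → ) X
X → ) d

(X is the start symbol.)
{ [X → . ) X], [X → . ) d], [X → . ,], [X → . X S], [X' → . X] }

First, augment the grammar with X' → X
I₀ = CLOSURE({ [X' → . X] }):
  [X' → . X] has the dot before X: add [X → . ,], [X → . X S], [X → . ) X], [X → . ) d]
No further items can be added.

I₀ = { [X → . ) X], [X → . ) d], [X → . ,], [X → . X S], [X' → . X] }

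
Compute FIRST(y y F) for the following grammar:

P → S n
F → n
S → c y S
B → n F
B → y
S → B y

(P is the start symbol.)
{ 'y' }

To compute FIRST(y y F), process the symbols left to right:
Symbol y is a terminal. Add 'y' and stop.
FIRST(y y F) = { 'y' }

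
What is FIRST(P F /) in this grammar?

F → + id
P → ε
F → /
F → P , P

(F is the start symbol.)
FIRST sets of the non-terminals involved (from the grammar, by fixed-point iteration):
  FIRST(P) = { ε }
  FIRST(F) = { '+', ',', '/' }

To compute FIRST(P F /), process the symbols left to right:
Symbol P is a non-terminal. Add FIRST(P) \ {ε} = { }
P is nullable (ε ∈ FIRST(P)), continue to the next symbol.
Symbol F is a non-terminal. Add FIRST(F) \ {ε} = { '+', ',', '/' }
F is not nullable (ε ∉ FIRST(F)), so stop here.
FIRST(P F /) = { '+', ',', '/' }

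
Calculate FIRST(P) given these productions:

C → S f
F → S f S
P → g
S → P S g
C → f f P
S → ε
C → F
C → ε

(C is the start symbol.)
{ 'g' }

To compute FIRST(P), examine every production with P on the left-hand side, reading each right-hand side left to right until a non-nullable symbol is reached.

From P → g:
  - g is a terminal: add 'g' and stop

Collecting: FIRST(P) = { 'g' }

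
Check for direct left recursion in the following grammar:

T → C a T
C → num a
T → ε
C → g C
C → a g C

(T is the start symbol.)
T → C a T: starts with C
C → num a: starts with num
T → ε: starts with ε
C → g C: starts with g
C → a g C: starts with a

No direct left recursion found.

Answer: No direct left recursion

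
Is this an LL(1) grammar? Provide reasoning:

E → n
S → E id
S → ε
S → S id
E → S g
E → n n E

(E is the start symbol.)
No. Predict set conflict for E: { 'n' }

A grammar is LL(1) if for each non-terminal N with multiple productions, the predict sets of those productions are pairwise disjoint, where PREDICT(N → α) = (FIRST(α) \ {ε}) ∪ (FOLLOW(N) if α ⇒* ε).

Relevant sets:
  FIRST(S) = { 'g', 'id', 'n', ε }
  FIRST(E) = { 'g', 'id', 'n' }
  FOLLOW(S) = { 'g', 'id' }

For E:
  PREDICT(E → n) = { 'n' }
  PREDICT(E → S g) = { 'g', 'id', 'n' }
  PREDICT(E → n n E) = { 'n' }
For S:
  PREDICT(S → E id) = { 'g', 'id', 'n' }
  PREDICT(S → ε) = { 'g', 'id' }
  PREDICT(S → S id) = { 'g', 'id', 'n' }

Conflict found: Predict set conflict for E: { 'n' }
The grammar is NOT LL(1).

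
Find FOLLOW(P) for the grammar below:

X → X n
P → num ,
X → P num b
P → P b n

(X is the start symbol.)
{ 'b', 'num' }

To compute FOLLOW(P), find every occurrence of P on a right-hand side N → α P β: add FIRST(β) \ {ε}, and if β is empty or nullable also add FOLLOW(N). Iterate to a fixed point.

In X → P num b: P is followed by num b, add FIRST(num b) \ {ε} = { 'num' }
In P → P b n: P is followed by b n, add FIRST(b n) \ {ε} = { 'b' }

Taking the union: FOLLOW(P) = { 'b', 'num' }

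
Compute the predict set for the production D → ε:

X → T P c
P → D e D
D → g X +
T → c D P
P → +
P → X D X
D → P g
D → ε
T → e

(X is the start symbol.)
{ '+', 'c', 'e', 'g' }

PREDICT(D → ε) = (FIRST(RHS) \ {ε}) ∪ (FOLLOW(D) if ε ∈ FIRST(RHS), i.e. RHS ⇒* ε)
The right-hand side is ε (FIRST(ε) = { ε }), so the predict set is FOLLOW(D) = { '+', 'c', 'e', 'g' }
PREDICT(D → ε) = { '+', 'c', 'e', 'g' }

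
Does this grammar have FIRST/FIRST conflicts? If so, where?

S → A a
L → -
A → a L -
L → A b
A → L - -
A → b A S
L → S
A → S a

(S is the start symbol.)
Yes. L → '-' / L → A b on { '-' }; L → '-' / L → S on { '-' }; L → A b / L → S on { '-', 'a', 'b' }; A → a L '-' / A → L '-' '-' on { 'a' }; A → a L '-' / A → S a on { 'a' }; A → L '-' '-' / A → b A S on { 'b' }; A → L '-' '-' / A → S a on { '-', 'a', 'b' }; A → b A S / A → S a on { 'b' }

A FIRST/FIRST conflict occurs when two productions N → α and N → β for the same non-terminal have FIRST(α) ∩ FIRST(β) ≠ ∅ (with ε ∈ FIRST of a nullable right-hand side, so two nullable alternatives also conflict).

FIRST sets of the non-terminals at (or reachable through a nullable prefix from) the front of some alternative:
  FIRST(A) = { '-', 'a', 'b' }
  FIRST(S) = { '-', 'a', 'b' }
  FIRST(L) = { '-', 'a', 'b' }

Productions for L:
  L → -: FIRST = { '-' }
  L → A b: FIRST = { '-', 'a', 'b' }
  L → S: FIRST = { '-', 'a', 'b' }
Productions for A:
  A → a L -: FIRST = { 'a' }
  A → L - -: FIRST = { '-', 'a', 'b' }
  A → b A S: FIRST = { 'b' }
  A → S a: FIRST = { '-', 'a', 'b' }
S has only one production, so no FIRST/FIRST conflict is possible there.

Conflict for L: L → - and L → A b
  Overlap: { '-' }
Conflict for L: L → - and L → S
  Overlap: { '-' }
Conflict for L: L → A b and L → S
  Overlap: { '-', 'a', 'b' }
Conflict for A: A → a L - and A → L - -
  Overlap: { 'a' }
Conflict for A: A → a L - and A → S a
  Overlap: { 'a' }
Conflict for A: A → L - - and A → b A S
  Overlap: { 'b' }
Conflict for A: A → L - - and A → S a
  Overlap: { '-', 'a', 'b' }
Conflict for A: A → b A S and A → S a
  Overlap: { 'b' }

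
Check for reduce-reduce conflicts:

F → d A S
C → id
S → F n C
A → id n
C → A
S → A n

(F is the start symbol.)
No reduce-reduce conflicts

A reduce-reduce conflict occurs when an LR(0) state has two complete items [A → α .] and [B → β .] — both call for a reduction, and with no lookahead the parser cannot choose between them.

Augment with F' → F and build the canonical LR(0) collection (I0 = CLOSURE({[F' → . F]}), then GOTO on every symbol after a dot until no new states appear). It has 14 states:
  I0: { [F → . d A S], [F' → . F] }  — shift
  I1: { [F' → F .] }  — accept
  I2: { [A → . id n], [F → d . A S] }  — shift
  I3: { [A → . id n], [F → . d A S], [F → d A . S], [S → . A n], [S → . F n C] }  — shift
  I4: { [A → id . n] }  — shift
  I5: { [A → id n .] }  — reduce
  I6: { [S → A . n] }  — shift
  I7: { [S → F . n C] }  — shift
  I8: { [F → d A S .] }  — reduce
  I9: { [A → . id n], [C → . A], [C → . id], [S → F n . C] }  — shift
  I10: { [C → A .] }  — reduce
  I11: { [S → F n C .] }  — reduce
  I12: { [A → id . n], [C → id .] }  — shift, reduce
  I13: { [S → A n .] }  — reduce

No state contains more than one complete item.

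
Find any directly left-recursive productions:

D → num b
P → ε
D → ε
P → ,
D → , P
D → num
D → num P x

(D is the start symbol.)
D → num b: starts with num
P → ε: starts with ε
D → ε: starts with ε
P → ,: starts with ','
D → , P: starts with ','
D → num: starts with num
D → num P x: starts with num

No direct left recursion found.

Answer: No direct left recursion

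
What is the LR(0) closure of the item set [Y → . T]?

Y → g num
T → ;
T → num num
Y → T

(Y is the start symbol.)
{ [T → . ;], [T → . num num], [Y → . T] }

Start with: [Y → . T]
  [Y → . T] has the dot before T: add [T → . ;], [T → . num num]
No further items can be added.

CLOSURE = { [T → . ;], [T → . num num], [Y → . T] }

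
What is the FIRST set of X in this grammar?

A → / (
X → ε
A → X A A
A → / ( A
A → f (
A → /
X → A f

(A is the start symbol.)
FIRST sets of the other non-terminals involved (by the same procedure, iterated to a fixed point):
  FIRST(A) = { '/', 'f' }

From X → ε:
  - ε-production, so ε ∈ FIRST(X)
From X → A f:
  - A is a non-terminal: add FIRST(A) \ {ε} = { '/', 'f' }
    A is not nullable, so stop

Collecting: FIRST(X) = { '/', 'f', ε }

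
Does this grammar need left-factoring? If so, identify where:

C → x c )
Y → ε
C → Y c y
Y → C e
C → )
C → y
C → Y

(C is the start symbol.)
Yes, C has productions with common prefix 'Y'

Left-factoring is needed when two productions for the same non-terminal
share a common prefix on the right-hand side.

Productions for C:
  C → x c )
  C → Y c y
  C → )
  C → y
  C → Y
Productions for Y:
  Y → ε
  Y → C e

Found common prefix 'Y' in productions for C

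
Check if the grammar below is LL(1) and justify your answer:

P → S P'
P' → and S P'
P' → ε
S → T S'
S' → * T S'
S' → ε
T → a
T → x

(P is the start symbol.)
A grammar is LL(1) if for each non-terminal N with multiple productions, the predict sets of those productions are pairwise disjoint, where PREDICT(N → α) = (FIRST(α) \ {ε}) ∪ (FOLLOW(N) if α ⇒* ε).

Relevant sets:
  FOLLOW(P') = { $ }
  FOLLOW(S') = { $, 'and' }

For P':
  PREDICT(P' → and S P') = { 'and' }
  PREDICT(P' → ε) = { $ }
For S':
  PREDICT(S' → '*' T S') = { '*' }
  PREDICT(S' → ε) = { $, 'and' }
For T:
  PREDICT(T → a) = { 'a' }
  PREDICT(T → x) = { 'x' }
P, S have a single production, so nothing to check there.

All predict sets are disjoint. The grammar IS LL(1).

Answer: Yes, the grammar is LL(1).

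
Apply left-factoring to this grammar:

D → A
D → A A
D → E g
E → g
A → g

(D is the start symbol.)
D → A D'
D' → ε
D' → A
D → E g
E → g
A → g

Left-factoring transforms A → αβ₁ | αβ₂ into A → αA' and A' → β₁ | β₂
(α is the longest common prefix among the alternatives). Repeat until
no nonterminal has two alternatives with a common prefix.

Round 1: D has alternatives sharing prefix 'A'. Introduce D': D → A D'
  Add: D' → ε
  Add: D' → A

No remaining common prefixes — done.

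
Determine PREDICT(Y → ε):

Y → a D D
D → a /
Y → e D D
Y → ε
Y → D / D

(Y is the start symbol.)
{ $ }

PREDICT(Y → ε) = (FIRST(RHS) \ {ε}) ∪ (FOLLOW(Y) if ε ∈ FIRST(RHS), i.e. RHS ⇒* ε)
The right-hand side is ε (FIRST(ε) = { ε }), so the predict set is FOLLOW(Y) = { $ }
PREDICT(Y → ε) = { $ }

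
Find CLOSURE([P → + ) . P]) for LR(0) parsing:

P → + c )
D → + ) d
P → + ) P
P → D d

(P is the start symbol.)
Start with: [P → + ) . P]
  [P → + ) . P] has the dot before P: add [P → . + c )], [P → . + ) P], [P → . D d]
  [P → . D d] has the dot before D: add [D → . + ) d]
No further items can be added.

CLOSURE = { [D → . + ) d], [P → + ) . P], [P → . + ) P], [P → . + c )], [P → . D d] }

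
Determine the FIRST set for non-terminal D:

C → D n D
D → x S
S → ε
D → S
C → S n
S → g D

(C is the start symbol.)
{ 'g', 'x', ε }

To compute FIRST(D), examine every production with D on the left-hand side, reading each right-hand side left to right until a non-nullable symbol is reached.

FIRST sets of the other non-terminals involved (by the same procedure, iterated to a fixed point):
  FIRST(S) = { 'g', ε }

From D → x S:
  - x is a terminal: add 'x' and stop
From D → S:
  - S is a non-terminal: add FIRST(S) \ {ε} = { 'g' }
    S is nullable and nothing follows, so the whole right-hand side can vanish: ε ∈ FIRST(D)

Collecting: FIRST(D) = { 'g', 'x', ε }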